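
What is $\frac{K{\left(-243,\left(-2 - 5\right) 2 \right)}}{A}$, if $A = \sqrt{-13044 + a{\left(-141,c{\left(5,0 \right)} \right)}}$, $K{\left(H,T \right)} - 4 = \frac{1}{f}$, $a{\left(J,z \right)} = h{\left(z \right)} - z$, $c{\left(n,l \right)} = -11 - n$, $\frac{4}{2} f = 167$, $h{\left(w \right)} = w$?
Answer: $- \frac{335 i \sqrt{3261}}{544587} \approx - 0.035128 i$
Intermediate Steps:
$f = \frac{167}{2}$ ($f = \frac{1}{2} \cdot 167 = \frac{167}{2} \approx 83.5$)
$a{\left(J,z \right)} = 0$ ($a{\left(J,z \right)} = z - z = 0$)
$K{\left(H,T \right)} = \frac{670}{167}$ ($K{\left(H,T \right)} = 4 + \frac{1}{\frac{167}{2}} = 4 + \frac{2}{167} = \frac{670}{167}$)
$A = 2 i \sqrt{3261}$ ($A = \sqrt{-13044 + 0} = \sqrt{-13044} = 2 i \sqrt{3261} \approx 114.21 i$)
$\frac{K{\left(-243,\left(-2 - 5\right) 2 \right)}}{A} = \frac{670}{167 \cdot 2 i \sqrt{3261}} = \frac{670 \left(- \frac{i \sqrt{3261}}{6522}\right)}{167} = - \frac{335 i \sqrt{3261}}{544587}$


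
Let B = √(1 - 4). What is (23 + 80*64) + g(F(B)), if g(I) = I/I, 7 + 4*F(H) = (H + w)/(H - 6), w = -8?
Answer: 5144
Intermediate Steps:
B = I*√3 (B = √(-3) = I*√3 ≈ 1.732*I)
F(H) = -7/4 + (-8 + H)/(4*(-6 + H)) (F(H) = -7/4 + ((H - 8)/(H - 6))/4 = -7/4 + ((-8 + H)/(-6 + H))/4 = -7/4 + (-8 + H)/(4*(-6 + H)))
g(I) = 1
(23 + 80*64) + g(F(B)) = (23 + 80*64) + 1 = (23 + 5120) + 1 = 5143 + 1 = 5144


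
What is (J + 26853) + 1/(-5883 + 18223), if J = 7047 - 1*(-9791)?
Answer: 539146941/12340 ≈ 43691.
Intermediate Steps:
J = 16838 (J = 7047 + 9791 = 16838)
(J + 26853) + 1/(-5883 + 18223) = (16838 + 26853) + 1/(-5883 + 18223) = 43691 + 1/12340 = 539146941/12340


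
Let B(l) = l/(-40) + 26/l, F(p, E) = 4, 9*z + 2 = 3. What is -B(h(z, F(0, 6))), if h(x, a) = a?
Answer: -32/5 ≈ -6.4000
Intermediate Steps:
z = 1/9 (z = -2/9 + (1/9)*3 = -2/9 + 1/3 = 1/9 ≈ 0.11111)
B(l) = 26/l - l/40 (B(l) = l*(-1/40) + 26/l = -l/40 + 26/l = 26/l - l/40)
-B(h(z, F(0, 6))) = -(26/4 - 1/40*4) = -(26*(1/4) - 1/10) = -(13/2 - 1/10) = -1*32/5 = -32/5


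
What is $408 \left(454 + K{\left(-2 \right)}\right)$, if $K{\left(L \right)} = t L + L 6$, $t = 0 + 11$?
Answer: $171360$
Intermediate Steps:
$t = 11$
$K{\left(L \right)} = 17 L$ ($K{\left(L \right)} = 11 L + L 6 = 11 L + 6 L = 17 L$)
$408 \left(454 + K{\left(-2 \right)}\right) = 408 \left(454 + 17 \left(-2\right)\right) = 408 \left(454 - 34\right) = 408 \cdot 420 = 171360$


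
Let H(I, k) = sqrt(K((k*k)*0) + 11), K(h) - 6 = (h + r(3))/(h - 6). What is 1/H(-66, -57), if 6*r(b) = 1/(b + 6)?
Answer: 18*sqrt(5507)/5507 ≈ 0.24256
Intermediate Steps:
r(b) = 1/(6*(6 + b)) (r(b) = 1/(6*(b + 6)) = 1/(6*(6 + b)))
K(h) = 6 + (1/54 + h)/(-6 + h) (K(h) = 6 + (h + 1/(6*(6 + 3)))/(h - 6) = 6 + (h + (1/6)/9)/(-6 + h) = 6 + (h + (1/6)*(1/9))/(-6 + h) = 6 + (h + 1/54)/(-6 + h) = 6 + (1/54 + h)/(-6 + h))
H(I, k) = sqrt(5507)/18 (H(I, k) = sqrt((-1943 + 378*((k*k)*0))/(54*(-6 + (k*k)*0)) + 11) = sqrt((-1943 + 378*(k**2*0))/(54*(-6 + k**2*0)) + 11) = sqrt((-1943 + 378*0)/(54*(-6 + 0)) + 11) = sqrt((1/54)*(-1943 + 0)/(-6) + 11) = sqrt((1/54)*(-1/6)*(-1943) + 11) = sqrt(1943/324 + 11) = sqrt(5507/324) = sqrt(5507)/18)
1/H(-66, -57) = 1/(sqrt(5507)/18) = 18*sqrt(5507)/5507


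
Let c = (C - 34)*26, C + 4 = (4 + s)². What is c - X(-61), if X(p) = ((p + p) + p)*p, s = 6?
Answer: -9551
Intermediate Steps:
C = 96 (C = -4 + (4 + 6)² = -4 + 10² = -4 + 100 = 96)
X(p) = 3*p² (X(p) = (2*p + p)*p = (3*p)*p = 3*p²)
c = 1612 (c = (96 - 34)*26 = 62*26 = 1612)
c - X(-61) = 1612 - 3*(-61)² = 1612 - 3*3721 = 1612 - 1*11163 = 1612 - 11163 = -9551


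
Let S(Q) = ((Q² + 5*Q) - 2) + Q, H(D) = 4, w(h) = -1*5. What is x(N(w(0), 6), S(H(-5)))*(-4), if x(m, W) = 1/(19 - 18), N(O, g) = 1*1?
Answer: -4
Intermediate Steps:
w(h) = -5
N(O, g) = 1
S(Q) = -2 + Q² + 6*Q (S(Q) = (-2 + Q² + 5*Q) + Q = -2 + Q² + 6*Q)
x(m, W) = 1 (x(m, W) = 1/1 = 1)
x(N(w(0), 6), S(H(-5)))*(-4) = 1*(-4) = -4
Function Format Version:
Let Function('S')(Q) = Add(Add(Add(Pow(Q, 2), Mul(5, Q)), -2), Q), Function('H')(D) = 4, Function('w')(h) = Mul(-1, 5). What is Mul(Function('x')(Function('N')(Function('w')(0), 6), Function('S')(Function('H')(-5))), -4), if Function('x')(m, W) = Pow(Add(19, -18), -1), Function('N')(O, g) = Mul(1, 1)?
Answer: -4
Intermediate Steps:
Function('w')(h) = -5
Function('N')(O, g) = 1
Function('S')(Q) = Add(-2, Pow(Q, 2), Mul(6, Q)) (Function('S')(Q) = Add(Add(-2, Pow(Q, 2), Mul(5, Q)), Q) = Add(-2, Pow(Q, 2), Mul(6, Q)))
Function('x')(m, W) = 1 (Function('x')(m, W) = Pow(1, -1) = 1)
Mul(Function('x')(Function('N')(Function('w')(0), 6), Function('S')(Function('H')(-5))), -4) = Mul(1, -4) = -4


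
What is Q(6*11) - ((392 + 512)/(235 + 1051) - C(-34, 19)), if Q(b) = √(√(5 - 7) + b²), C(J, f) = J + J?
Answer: -44176/643 + √(4356 + I*√2) ≈ -2.703 + 0.010714*I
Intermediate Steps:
C(J, f) = 2*J
Q(b) = √(b² + I*√2) (Q(b) = √(√(-2) + b²) = √(I*√2 + b²) = √(b² + I*√2))
Q(6*11) - ((392 + 512)/(235 + 1051) - C(-34, 19)) = √((6*11)² + I*√2) - ((392 + 512)/(235 + 1051) - 2*(-34)) = √(66² + I*√2) - (904/1286 - 1*(-68)) = √(4356 + I*√2) - (904*(1/1286) + 68) = √(4356 + I*√2) - (452/643 + 68) = √(4356 + I*√2) - 1*44176/643 = √(4356 + I*√2) - 44176/643 = -44176/643 + √(4356 + I*√2)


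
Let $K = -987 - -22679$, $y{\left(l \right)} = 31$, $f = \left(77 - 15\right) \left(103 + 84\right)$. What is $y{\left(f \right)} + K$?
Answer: $21723$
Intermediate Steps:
$f = 11594$ ($f = 62 \cdot 187 = 11594$)
$K = 21692$ ($K = -987 + 22679 = 21692$)
$y{\left(f \right)} + K = 31 + 21692 = 21723$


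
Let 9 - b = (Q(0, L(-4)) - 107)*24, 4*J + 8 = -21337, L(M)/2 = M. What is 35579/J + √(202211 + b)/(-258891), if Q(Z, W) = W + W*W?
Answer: -142316/21345 - 2*√50861/258891 ≈ -6.6692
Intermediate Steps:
L(M) = 2*M
J = -21345/4 (J = -2 + (¼)*(-21337) = -2 - 21337/4 = -21345/4 ≈ -5336.3)
Q(Z, W) = W + W²
b = 1233 (b = 9 - ((2*(-4))*(1 + 2*(-4)) - 107)*24 = 9 - (-8*(1 - 8) - 107)*24 = 9 - (-8*(-7) - 107)*24 = 9 - (56 - 107)*24 = 9 - (-51)*24 = 9 - 1*(-1224) = 9 + 1224 = 1233)
35579/J + √(202211 + b)/(-258891) = 35579/(-21345/4) + √(202211 + 1233)/(-258891) = 35579*(-4/21345) + √203444*(-1/258891) = -142316/21345 + (2*√50861)*(-1/258891) = -142316/21345 - 2*√50861/258891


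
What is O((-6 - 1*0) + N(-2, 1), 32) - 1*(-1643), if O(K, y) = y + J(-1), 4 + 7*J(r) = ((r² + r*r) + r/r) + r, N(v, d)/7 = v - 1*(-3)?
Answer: 11723/7 ≈ 1674.7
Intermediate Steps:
N(v, d) = 21 + 7*v (N(v, d) = 7*(v - 1*(-3)) = 7*(v + 3) = 7*(3 + v) = 21 + 7*v)
J(r) = -3/7 + r/7 + 2*r²/7 (J(r) = -4/7 + (((r² + r*r) + r/r) + r)/7 = -4/7 + (((r² + r²) + 1) + r)/7 = -4/7 + ((2*r² + 1) + r)/7 = -4/7 + ((1 + 2*r²) + r)/7 = -4/7 + (1 + r + 2*r²)/7 = -4/7 + (⅐ + r/7 + 2*r²/7) = -3/7 + r/7 + 2*r²/7)
O(K, y) = -2/7 + y (O(K, y) = y + (-3/7 + (⅐)*(-1) + (2/7)*(-1)²) = y + (-3/7 - ⅐ + (2/7)*1) = y + (-3/7 - ⅐ + 2/7) = y - 2/7 = -2/7 + y)
O((-6 - 1*0) + N(-2, 1), 32) - 1*(-1643) = (-2/7 + 32) - 1*(-1643) = 222/7 + 1643 = 11723/7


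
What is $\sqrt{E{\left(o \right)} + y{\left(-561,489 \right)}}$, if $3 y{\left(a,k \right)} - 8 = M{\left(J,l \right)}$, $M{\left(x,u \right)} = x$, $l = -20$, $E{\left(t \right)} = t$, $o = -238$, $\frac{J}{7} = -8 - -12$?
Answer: $i \sqrt{226} \approx 15.033 i$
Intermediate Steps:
$J = 28$ ($J = 7 \left(-8 - -12\right) = 7 \left(-8 + 12\right) = 7 \cdot 4 = 28$)
$y{\left(a,k \right)} = 12$ ($y{\left(a,k \right)} = \frac{8}{3} + \frac{1}{3} \cdot 28 = \frac{8}{3} + \frac{28}{3} = 12$)
$\sqrt{E{\left(o \right)} + y{\left(-561,489 \right)}} = \sqrt{-238 + 12} = \sqrt{-226} = i \sqrt{226}$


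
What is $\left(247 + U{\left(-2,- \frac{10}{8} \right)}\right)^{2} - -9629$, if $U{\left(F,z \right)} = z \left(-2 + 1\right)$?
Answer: $\frac{1140113}{16} \approx 71257.0$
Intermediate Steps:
$U{\left(F,z \right)} = - z$ ($U{\left(F,z \right)} = z \left(-1\right) = - z$)
$\left(247 + U{\left(-2,- \frac{10}{8} \right)}\right)^{2} - -9629 = \left(247 - - \frac{10}{8}\right)^{2} - -9629 = \left(247 - \left(-10\right) \frac{1}{8}\right)^{2} + 9629 = \left(247 - - \frac{5}{4}\right)^{2} + 9629 = \left(247 + \frac{5}{4}\right)^{2} + 9629 = \left(\frac{993}{4}\right)^{2} + 9629 = \frac{986049}{16} + 9629 = \frac{1140113}{16}$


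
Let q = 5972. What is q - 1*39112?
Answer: -33140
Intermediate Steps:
q - 1*39112 = 5972 - 1*39112 = 5972 - 39112 = -33140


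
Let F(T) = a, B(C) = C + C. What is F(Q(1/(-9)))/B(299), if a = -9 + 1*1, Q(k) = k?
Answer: -4/299 ≈ -0.013378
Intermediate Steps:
B(C) = 2*C
a = -8 (a = -9 + 1 = -8)
F(T) = -8
F(Q(1/(-9)))/B(299) = -8/(2*299) = -8/598 = -8*1/598 = -4/299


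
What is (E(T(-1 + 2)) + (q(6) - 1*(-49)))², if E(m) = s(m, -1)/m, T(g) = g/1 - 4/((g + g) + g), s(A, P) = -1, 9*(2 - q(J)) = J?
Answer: 25600/9 ≈ 2844.4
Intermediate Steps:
q(J) = 2 - J/9
T(g) = g - 4/(3*g) (T(g) = g*1 - 4/(2*g + g) = g - 4*1/(3*g) = g - 4/(3*g))
E(m) = -1/m
(E(T(-1 + 2)) + (q(6) - 1*(-49)))² = (-1/((-1 + 2) - 4/(3*(-1 + 2))) + ((2 - ⅑*6) - 1*(-49)))² = (-1/(1 - 4/3/1) + ((2 - ⅔) + 49))² = (-1/(1 - 4/3*1) + (4/3 + 49))² = (-1/(1 - 4/3) + 151/3)² = (-1/(-⅓) + 151/3)² = (-1*(-3) + 151/3)² = (3 + 151/3)² = (160/3)² = 25600/9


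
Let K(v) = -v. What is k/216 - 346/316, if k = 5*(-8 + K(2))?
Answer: -11317/8532 ≈ -1.3264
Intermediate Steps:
k = -50 (k = 5*(-8 - 1*2) = 5*(-8 - 2) = 5*(-10) = -50)
k/216 - 346/316 = -50/216 - 346/316 = -50*1/216 - 346*1/316 = -25/108 - 173/158 = -11317/8532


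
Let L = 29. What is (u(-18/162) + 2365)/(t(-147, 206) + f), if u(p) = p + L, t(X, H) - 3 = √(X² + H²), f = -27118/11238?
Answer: -133086782930/6066276658323 + 75582639305*√64045/2022092219441 ≈ 9.4375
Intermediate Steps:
f = -13559/5619 (f = -27118*1/11238 = -13559/5619 ≈ -2.4131)
t(X, H) = 3 + √(H² + X²) (t(X, H) = 3 + √(X² + H²) = 3 + √(H² + X²))
u(p) = 29 + p (u(p) = p + 29 = 29 + p)
(u(-18/162) + 2365)/(t(-147, 206) + f) = ((29 - 18/162) + 2365)/((3 + √(206² + (-147)²)) - 13559/5619) = ((29 - 18*1/162) + 2365)/((3 + √(42436 + 21609)) - 13559/5619) = ((29 - ⅑) + 2365)/((3 + √64045) - 13559/5619) = (260/9 + 2365)/(3298/5619 + √64045) = 21545/(9*(3298/5619 + √64045))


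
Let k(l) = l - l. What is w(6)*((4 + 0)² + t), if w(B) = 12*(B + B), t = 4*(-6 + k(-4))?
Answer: -1152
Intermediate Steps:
k(l) = 0
t = -24 (t = 4*(-6 + 0) = 4*(-6) = -24)
w(B) = 24*B (w(B) = 12*(2*B) = 24*B)
w(6)*((4 + 0)² + t) = (24*6)*((4 + 0)² - 24) = 144*(4² - 24) = 144*(16 - 24) = 144*(-8) = -1152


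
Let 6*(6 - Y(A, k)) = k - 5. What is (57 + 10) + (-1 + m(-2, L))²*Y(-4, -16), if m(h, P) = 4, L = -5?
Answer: 305/2 ≈ 152.50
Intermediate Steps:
Y(A, k) = 41/6 - k/6 (Y(A, k) = 6 - (k - 5)/6 = 6 - (-5 + k)/6 = 6 + (⅚ - k/6) = 41/6 - k/6)
(57 + 10) + (-1 + m(-2, L))²*Y(-4, -16) = (57 + 10) + (-1 + 4)²*(41/6 - ⅙*(-16)) = 67 + 3²*(41/6 + 8/3) = 67 + 9*(19/2) = 67 + 171/2 = 305/2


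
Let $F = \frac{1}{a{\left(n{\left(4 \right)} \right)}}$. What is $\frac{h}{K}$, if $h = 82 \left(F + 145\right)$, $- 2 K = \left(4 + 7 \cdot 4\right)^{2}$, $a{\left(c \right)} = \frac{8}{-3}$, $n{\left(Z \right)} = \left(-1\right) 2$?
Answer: $- \frac{47437}{2048} \approx -23.163$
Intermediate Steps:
$n{\left(Z \right)} = -2$
$a{\left(c \right)} = - \frac{8}{3}$ ($a{\left(c \right)} = 8 \left(- \frac{1}{3}\right) = - \frac{8}{3}$)
$K = -512$ ($K = - \frac{\left(4 + 7 \cdot 4\right)^{2}}{2} = - \frac{\left(4 + 28\right)^{2}}{2} = - \frac{32^{2}}{2} = \left(- \frac{1}{2}\right) 1024 = -512$)
$F = - \frac{3}{8}$ ($F = \frac{1}{- \frac{8}{3}} = - \frac{3}{8} \approx -0.375$)
$h = \frac{47437}{4}$ ($h = 82 \left(- \frac{3}{8} + 145\right) = 82 \cdot \frac{1157}{8} = \frac{47437}{4} \approx 11859.0$)
$\frac{h}{K} = \frac{47437}{4 \left(-512\right)} = \frac{47437}{4} \left(- \frac{1}{512}\right) = - \frac{47437}{2048}$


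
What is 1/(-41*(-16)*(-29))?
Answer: -1/19024 ≈ -5.2565e-5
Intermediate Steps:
1/(-41*(-16)*(-29)) = 1/(656*(-29)) = 1/(-19024) = -1/19024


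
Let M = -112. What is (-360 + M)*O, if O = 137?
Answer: -64664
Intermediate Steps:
(-360 + M)*O = (-360 - 112)*137 = -472*137 = -64664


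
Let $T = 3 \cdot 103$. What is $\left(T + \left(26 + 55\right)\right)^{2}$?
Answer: $152100$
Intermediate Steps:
$T = 309$
$\left(T + \left(26 + 55\right)\right)^{2} = \left(309 + \left(26 + 55\right)\right)^{2} = \left(309 + 81\right)^{2} = 390^{2} = 152100$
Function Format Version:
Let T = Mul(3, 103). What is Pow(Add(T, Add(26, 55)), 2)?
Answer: 152100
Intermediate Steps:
T = 309
Pow(Add(T, Add(26, 55)), 2) = Pow(Add(309, Add(26, 55)), 2) = Pow(Add(309, 81), 2) = Pow(390, 2) = 152100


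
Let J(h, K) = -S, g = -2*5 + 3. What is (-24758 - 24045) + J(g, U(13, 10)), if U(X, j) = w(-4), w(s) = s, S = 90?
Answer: -48893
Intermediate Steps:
g = -7 (g = -10 + 3 = -7)
U(X, j) = -4
J(h, K) = -90 (J(h, K) = -1*90 = -90)
(-24758 - 24045) + J(g, U(13, 10)) = (-24758 - 24045) - 90 = -48803 - 90 = -48893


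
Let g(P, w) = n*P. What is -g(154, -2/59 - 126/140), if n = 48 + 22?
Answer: -10780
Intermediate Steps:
n = 70
g(P, w) = 70*P
-g(154, -2/59 - 126/140) = -70*154 = -1*10780 = -10780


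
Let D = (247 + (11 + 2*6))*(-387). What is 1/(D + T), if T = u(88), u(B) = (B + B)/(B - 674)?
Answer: -293/30615658 ≈ -9.5703e-6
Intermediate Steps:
D = -104490 (D = (247 + (11 + 12))*(-387) = (247 + 23)*(-387) = 270*(-387) = -104490)
u(B) = 2*B/(-674 + B) (u(B) = (2*B)/(-674 + B) = 2*B/(-674 + B))
T = -88/293 (T = 2*88/(-674 + 88) = 2*88/(-586) = 2*88*(-1/586) = -88/293 ≈ -0.30034)
1/(D + T) = 1/(-104490 - 88/293) = 1/(-30615658/293) = -293/30615658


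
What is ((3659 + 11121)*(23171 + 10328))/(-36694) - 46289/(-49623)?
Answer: -1754814573821/130061883 ≈ -13492.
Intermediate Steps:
((3659 + 11121)*(23171 + 10328))/(-36694) - 46289/(-49623) = (14780*33499)*(-1/36694) - 46289*(-1/49623) = 495115220*(-1/36694) + 46289/49623 = -247557610/18347 + 46289/49623 = -1754814573821/130061883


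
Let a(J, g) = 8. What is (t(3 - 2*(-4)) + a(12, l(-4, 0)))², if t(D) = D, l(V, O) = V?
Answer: 361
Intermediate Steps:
(t(3 - 2*(-4)) + a(12, l(-4, 0)))² = ((3 - 2*(-4)) + 8)² = ((3 + 8) + 8)² = (11 + 8)² = 19² = 361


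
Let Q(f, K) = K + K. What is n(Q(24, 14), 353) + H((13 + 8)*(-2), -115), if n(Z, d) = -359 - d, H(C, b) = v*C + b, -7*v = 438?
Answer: 1801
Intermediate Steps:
v = -438/7 (v = -⅐*438 = -438/7 ≈ -62.571)
Q(f, K) = 2*K
H(C, b) = b - 438*C/7 (H(C, b) = -438*C/7 + b = b - 438*C/7)
n(Q(24, 14), 353) + H((13 + 8)*(-2), -115) = (-359 - 1*353) + (-115 - 438*(13 + 8)*(-2)/7) = (-359 - 353) + (-115 - 1314*(-2)) = -712 + (-115 - 438/7*(-42)) = -712 + (-115 + 2628) = -712 + 2513 = 1801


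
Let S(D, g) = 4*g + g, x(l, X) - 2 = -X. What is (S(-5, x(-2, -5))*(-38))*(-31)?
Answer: 41230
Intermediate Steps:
x(l, X) = 2 - X
S(D, g) = 5*g
(S(-5, x(-2, -5))*(-38))*(-31) = ((5*(2 - 1*(-5)))*(-38))*(-31) = ((5*(2 + 5))*(-38))*(-31) = ((5*7)*(-38))*(-31) = (35*(-38))*(-31) = -1330*(-31) = 41230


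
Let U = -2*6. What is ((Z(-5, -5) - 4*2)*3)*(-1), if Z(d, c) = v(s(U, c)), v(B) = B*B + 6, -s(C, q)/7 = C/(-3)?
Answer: -2346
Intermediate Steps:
U = -12
s(C, q) = 7*C/3 (s(C, q) = -7*C/(-3) = -7*C*(-1)/3 = -(-7)*C/3 = 7*C/3)
v(B) = 6 + B² (v(B) = B² + 6 = 6 + B²)
Z(d, c) = 790 (Z(d, c) = 6 + ((7/3)*(-12))² = 6 + (-28)² = 6 + 784 = 790)
((Z(-5, -5) - 4*2)*3)*(-1) = ((790 - 4*2)*3)*(-1) = ((790 - 8)*3)*(-1) = (782*3)*(-1) = 2346*(-1) = -2346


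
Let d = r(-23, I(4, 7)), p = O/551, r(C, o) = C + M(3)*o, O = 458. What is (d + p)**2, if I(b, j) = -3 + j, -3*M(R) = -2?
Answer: 1039224169/2732409 ≈ 380.33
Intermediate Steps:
M(R) = 2/3 (M(R) = -1/3*(-2) = 2/3)
r(C, o) = C + 2*o/3
p = 458/551 ≈ 0.83122
d = -61/3 (d = -23 + 2*(-3 + 7)/3 = -23 + (2/3)*4 = -23 + 8/3 = -61/3 ≈ -20.333)
(d + p)**2 = (-61/3 + 458/551)**2 = (-32237/1653)**2 = 1039224169/2732409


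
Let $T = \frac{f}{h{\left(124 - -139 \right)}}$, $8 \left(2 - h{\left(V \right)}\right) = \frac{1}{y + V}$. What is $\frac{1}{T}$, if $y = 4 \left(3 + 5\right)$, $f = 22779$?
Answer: $\frac{1573}{17919480} \approx 8.7782 \cdot 10^{-5}$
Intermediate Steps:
$y = 32$ ($y = 4 \cdot 8 = 32$)
$h{\left(V \right)} = 2 - \frac{1}{8 \left(32 + V\right)}$
$T = \frac{17919480}{1573}$ ($T = \frac{22779}{\frac{1}{8} \frac{1}{32 + \left(124 - -139\right)} \left(511 + 16 \left(124 - -139\right)\right)} = \frac{22779}{\frac{1}{8} \frac{1}{32 + \left(124 + 139\right)} \left(511 + 16 \left(124 + 139\right)\right)} = \frac{22779}{\frac{1}{8} \frac{1}{32 + 263} \left(511 + 16 \cdot 263\right)} = \frac{22779}{\frac{1}{8} \cdot \frac{1}{295} \left(511 + 4208\right)} = \frac{22779}{\frac{1}{8} \cdot \frac{1}{295} \cdot 4719} = \frac{22779}{\frac{4719}{2360}} = 22779 \cdot \frac{2360}{4719} = \frac{17919480}{1573} \approx 11392.0$)
$\frac{1}{T} = \frac{1}{\frac{17919480}{1573}} = \frac{1573}{17919480}$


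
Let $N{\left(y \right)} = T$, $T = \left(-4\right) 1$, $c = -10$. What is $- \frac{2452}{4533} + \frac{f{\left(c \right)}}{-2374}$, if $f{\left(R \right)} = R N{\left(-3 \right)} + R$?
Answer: $- \frac{2978519}{5380671} \approx -0.55356$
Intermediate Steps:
$T = -4$
$N{\left(y \right)} = -4$
$f{\left(R \right)} = - 3 R$ ($f{\left(R \right)} = R \left(-4\right) + R = - 4 R + R = - 3 R$)
$- \frac{2452}{4533} + \frac{f{\left(c \right)}}{-2374} = - \frac{2452}{4533} + \frac{\left(-3\right) \left(-10\right)}{-2374} = \left(-2452\right) \frac{1}{4533} + 30 \left(- \frac{1}{2374}\right) = - \frac{2452}{4533} - \frac{15}{1187} = - \frac{2978519}{5380671}$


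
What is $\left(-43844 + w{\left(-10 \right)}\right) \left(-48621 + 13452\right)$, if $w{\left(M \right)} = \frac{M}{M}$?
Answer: $1541914467$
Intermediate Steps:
$w{\left(M \right)} = 1$
$\left(-43844 + w{\left(-10 \right)}\right) \left(-48621 + 13452\right) = \left(-43844 + 1\right) \left(-48621 + 13452\right) = \left(-43843\right) \left(-35169\right) = 1541914467$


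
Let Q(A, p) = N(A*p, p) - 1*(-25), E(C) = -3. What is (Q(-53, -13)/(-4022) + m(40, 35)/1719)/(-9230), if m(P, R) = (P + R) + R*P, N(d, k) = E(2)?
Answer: -1473658/15953635035 ≈ -9.2371e-5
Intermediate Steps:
N(d, k) = -3
m(P, R) = P + R + P*R (m(P, R) = (P + R) + P*R = P + R + P*R)
Q(A, p) = 22 (Q(A, p) = -3 - 1*(-25) = -3 + 25 = 22)
(Q(-53, -13)/(-4022) + m(40, 35)/1719)/(-9230) = (22/(-4022) + (40 + 35 + 40*35)/1719)/(-9230) = (22*(-1/4022) + (40 + 35 + 1400)*(1/1719))*(-1/9230) = (-11/2011 + 1475*(1/1719))*(-1/9230) = (-11/2011 + 1475/1719)*(-1/9230) = (2947316/3456909)*(-1/9230) = -1473658/15953635035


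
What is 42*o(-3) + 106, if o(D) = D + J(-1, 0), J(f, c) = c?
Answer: -20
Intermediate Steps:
o(D) = D (o(D) = D + 0 = D)
42*o(-3) + 106 = 42*(-3) + 106 = -126 + 106 = -20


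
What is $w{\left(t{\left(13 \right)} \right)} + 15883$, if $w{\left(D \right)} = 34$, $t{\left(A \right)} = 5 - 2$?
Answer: $15917$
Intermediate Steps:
$t{\left(A \right)} = 3$ ($t{\left(A \right)} = 5 - 2 = 3$)
$w{\left(t{\left(13 \right)} \right)} + 15883 = 34 + 15883 = 15917$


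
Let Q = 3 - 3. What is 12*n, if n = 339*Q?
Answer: 0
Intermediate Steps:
Q = 0
n = 0 (n = 339*0 = 0)
12*n = 12*0 = 0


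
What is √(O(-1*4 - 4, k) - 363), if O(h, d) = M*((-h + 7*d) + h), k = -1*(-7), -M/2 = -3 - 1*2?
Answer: √127 ≈ 11.269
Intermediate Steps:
M = 10 (M = -2*(-3 - 1*2) = -2*(-3 - 2) = -2*(-5) = 10)
k = 7
O(h, d) = 70*d (O(h, d) = 10*((-h + 7*d) + h) = 10*(7*d) = 70*d)
√(O(-1*4 - 4, k) - 363) = √(70*7 - 363) = √(490 - 363) = √127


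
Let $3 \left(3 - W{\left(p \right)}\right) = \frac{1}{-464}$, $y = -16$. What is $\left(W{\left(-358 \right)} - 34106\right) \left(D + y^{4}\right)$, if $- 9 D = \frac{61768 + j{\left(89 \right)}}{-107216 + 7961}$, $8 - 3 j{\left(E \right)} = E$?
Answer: $- \frac{555823748259120775}{248693328} \approx -2.235 \cdot 10^{9}$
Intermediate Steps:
$j{\left(E \right)} = \frac{8}{3} - \frac{E}{3}$
$D = \frac{61741}{893295}$ ($D = - \frac{\left(61768 + \left(\frac{8}{3} - \frac{89}{3}\right)\right) \frac{1}{-107216 + 7961}}{9} = - \frac{\left(61768 + \left(\frac{8}{3} - \frac{89}{3}\right)\right) \frac{1}{-99255}}{9} = - \frac{\left(61768 - 27\right) \left(- \frac{1}{99255}\right)}{9} = - \frac{61741 \left(- \frac{1}{99255}\right)}{9} = \left(- \frac{1}{9}\right) \left(- \frac{61741}{99255}\right) = \frac{61741}{893295} \approx 0.069116$)
$W{\left(p \right)} = \frac{4177}{1392}$ ($W{\left(p \right)} = 3 - \frac{1}{3 \left(-464\right)} = 3 - - \frac{1}{1392} = 3 + \frac{1}{1392} = \frac{4177}{1392}$)
$\left(W{\left(-358 \right)} - 34106\right) \left(D + y^{4}\right) = \left(\frac{4177}{1392} - 34106\right) \left(\frac{61741}{893295} + \left(-16\right)^{4}\right) = - \frac{47471375 \left(\frac{61741}{893295} + 65536\right)}{1392} = \left(- \frac{47471375}{1392}\right) \frac{58543042861}{893295} = - \frac{555823748259120775}{248693328}$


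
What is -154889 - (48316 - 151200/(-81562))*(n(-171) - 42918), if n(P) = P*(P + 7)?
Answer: 29302162661795/40781 ≈ 7.1852e+8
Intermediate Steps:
n(P) = P*(7 + P)
-154889 - (48316 - 151200/(-81562))*(n(-171) - 42918) = -154889 - (48316 - 151200/(-81562))*(-171*(7 - 171) - 42918) = -154889 - (48316 - 151200*(-1/81562))*(-171*(-164) - 42918) = -154889 - (48316 + 75600/40781)*(28044 - 42918) = -154889 - 1970450396*(-14874)/40781 = -154889 - 1*(-29308479190104/40781) = -154889 + 29308479190104/40781 = 29302162661795/40781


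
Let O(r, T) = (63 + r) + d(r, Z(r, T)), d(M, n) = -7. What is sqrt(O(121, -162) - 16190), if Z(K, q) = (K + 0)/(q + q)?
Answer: I*sqrt(16013) ≈ 126.54*I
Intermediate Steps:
Z(K, q) = K/(2*q) (Z(K, q) = K/((2*q)) = K*(1/(2*q)) = K/(2*q))
O(r, T) = 56 + r (O(r, T) = (63 + r) - 7 = 56 + r)
sqrt(O(121, -162) - 16190) = sqrt((56 + 121) - 16190) = sqrt(177 - 16190) = sqrt(-16013) = I*sqrt(16013)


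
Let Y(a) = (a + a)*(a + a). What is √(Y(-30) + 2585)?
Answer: √6185 ≈ 78.645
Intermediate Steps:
Y(a) = 4*a² (Y(a) = (2*a)*(2*a) = 4*a²)
√(Y(-30) + 2585) = √(4*(-30)² + 2585) = √(4*900 + 2585) = √(3600 + 2585) = √6185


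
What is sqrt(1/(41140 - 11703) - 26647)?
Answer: I*sqrt(23090610583506)/29437 ≈ 163.24*I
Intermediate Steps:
sqrt(1/(41140 - 11703) - 26647) = sqrt(1/29437 - 26647) = sqrt(-784407738/29437) = I*sqrt(23090610583506)/29437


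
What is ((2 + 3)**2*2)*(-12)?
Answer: -600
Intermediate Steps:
((2 + 3)**2*2)*(-12) = (5**2*2)*(-12) = (25*2)*(-12) = 50*(-12) = -600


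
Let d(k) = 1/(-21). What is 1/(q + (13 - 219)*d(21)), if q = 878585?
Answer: 21/18450491 ≈ 1.1382e-6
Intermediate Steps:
d(k) = -1/21
1/(q + (13 - 219)*d(21)) = 1/(878585 + (13 - 219)*(-1/21)) = 1/(878585 - 206*(-1/21)) = 1/(878585 + 206/21) = 1/(18450491/21) = 21/18450491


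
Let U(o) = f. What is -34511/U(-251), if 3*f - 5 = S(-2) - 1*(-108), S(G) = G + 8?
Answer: -103533/119 ≈ -870.03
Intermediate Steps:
S(G) = 8 + G
f = 119/3 (f = 5/3 + ((8 - 2) - 1*(-108))/3 = 5/3 + (6 + 108)/3 = 5/3 + (⅓)*114 = 5/3 + 38 = 119/3 ≈ 39.667)
U(o) = 119/3
-34511/U(-251) = -34511/119/3 = -34511*3/119 = -103533/119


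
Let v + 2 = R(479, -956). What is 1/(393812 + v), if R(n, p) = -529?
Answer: 1/393281 ≈ 2.5427e-6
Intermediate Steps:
v = -531 (v = -2 - 529 = -531)
1/(393812 + v) = 1/(393812 - 531) = 1/393281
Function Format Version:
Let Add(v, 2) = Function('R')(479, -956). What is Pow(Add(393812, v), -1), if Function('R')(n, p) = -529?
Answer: Rational(1, 393281) ≈ 2.5427e-6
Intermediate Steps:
v = -531 (v = Add(-2, -529) = -531)
Pow(Add(393812, v), -1) = Pow(Add(393812, -531), -1) = Pow(393281, -1) = Rational(1, 393281)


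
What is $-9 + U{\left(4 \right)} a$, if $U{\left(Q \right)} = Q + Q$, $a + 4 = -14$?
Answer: $-153$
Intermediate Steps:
$a = -18$ ($a = -4 - 14 = -18$)
$U{\left(Q \right)} = 2 Q$
$-9 + U{\left(4 \right)} a = -9 + 2 \cdot 4 \left(-18\right) = -9 + 8 \left(-18\right) = -9 - 144 = -153$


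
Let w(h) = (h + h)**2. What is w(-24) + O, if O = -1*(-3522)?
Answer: 5826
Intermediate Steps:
w(h) = 4*h**2 (w(h) = (2*h)**2 = 4*h**2)
O = 3522
w(-24) + O = 4*(-24)**2 + 3522 = 4*576 + 3522 = 2304 + 3522 = 5826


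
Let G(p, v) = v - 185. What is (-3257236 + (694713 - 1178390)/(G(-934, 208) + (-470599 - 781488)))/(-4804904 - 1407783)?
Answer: 313712880879/598360133536 ≈ 0.52429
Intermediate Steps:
G(p, v) = -185 + v
(-3257236 + (694713 - 1178390)/(G(-934, 208) + (-470599 - 781488)))/(-4804904 - 1407783) = (-3257236 + (694713 - 1178390)/((-185 + 208) + (-470599 - 781488)))/(-4804904 - 1407783) = (-3257236 - 483677/(23 - 1252087))/(-6212687) = (-3257236 - 483677/(-1252064))*(-1/6212687) = (-3257236 - 483677*(-1/1252064))*(-1/6212687) = (-3257236 + 483677/1252064)*(-1/6212687) = -4078267451427/1252064*(-1/6212687) = 313712880879/598360133536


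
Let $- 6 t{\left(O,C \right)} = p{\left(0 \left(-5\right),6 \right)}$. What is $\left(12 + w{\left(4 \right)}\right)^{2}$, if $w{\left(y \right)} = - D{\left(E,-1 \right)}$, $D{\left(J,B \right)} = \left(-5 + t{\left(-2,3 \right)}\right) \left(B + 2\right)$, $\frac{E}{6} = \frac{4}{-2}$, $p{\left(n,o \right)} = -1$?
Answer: $\frac{10201}{36} \approx 283.36$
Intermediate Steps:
$t{\left(O,C \right)} = \frac{1}{6}$ ($t{\left(O,C \right)} = \left(- \frac{1}{6}\right) \left(-1\right) = \frac{1}{6}$)
$E = -12$ ($E = 6 \frac{4}{-2} = 6 \cdot 4 \left(- \frac{1}{2}\right) = 6 \left(-2\right) = -12$)
$D{\left(J,B \right)} = - \frac{29}{3} - \frac{29 B}{6}$ ($D{\left(J,B \right)} = \left(-5 + \frac{1}{6}\right) \left(B + 2\right) = - \frac{29 \left(2 + B\right)}{6} = - \frac{29}{3} - \frac{29 B}{6}$)
$w{\left(y \right)} = \frac{29}{6}$ ($w{\left(y \right)} = - (- \frac{29}{3} - - \frac{29}{6}) = - (- \frac{29}{3} + \frac{29}{6}) = \left(-1\right) \left(- \frac{29}{6}\right) = \frac{29}{6}$)
$\left(12 + w{\left(4 \right)}\right)^{2} = \left(12 + \frac{29}{6}\right)^{2} = \left(\frac{101}{6}\right)^{2} = \frac{10201}{36}$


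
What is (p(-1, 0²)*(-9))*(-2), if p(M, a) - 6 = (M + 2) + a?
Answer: 126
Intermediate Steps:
p(M, a) = 8 + M + a (p(M, a) = 6 + ((M + 2) + a) = 6 + ((2 + M) + a) = 6 + (2 + M + a) = 8 + M + a)
(p(-1, 0²)*(-9))*(-2) = ((8 - 1 + 0²)*(-9))*(-2) = ((8 - 1 + 0)*(-9))*(-2) = (7*(-9))*(-2) = -63*(-2) = 126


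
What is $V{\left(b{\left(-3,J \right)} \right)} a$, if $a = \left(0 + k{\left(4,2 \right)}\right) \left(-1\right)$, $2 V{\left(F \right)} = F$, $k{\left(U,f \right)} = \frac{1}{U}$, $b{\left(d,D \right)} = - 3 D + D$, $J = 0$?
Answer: $0$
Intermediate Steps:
$b{\left(d,D \right)} = - 2 D$
$V{\left(F \right)} = \frac{F}{2}$
$a = - \frac{1}{4}$ ($a = \left(0 + \frac{1}{4}\right) \left(-1\right) = \frac{1}{4} \left(-1\right) = - \frac{1}{4} \approx -0.25$)
$V{\left(b{\left(-3,J \right)} \right)} a = \frac{\left(-2\right) 0}{2} \left(- \frac{1}{4}\right) = \frac{1}{2} \cdot 0 \left(- \frac{1}{4}\right) = 0 \left(- \frac{1}{4}\right) = 0$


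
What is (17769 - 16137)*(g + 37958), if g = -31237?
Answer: 10968672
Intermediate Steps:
(17769 - 16137)*(g + 37958) = (17769 - 16137)*(-31237 + 37958) = 1632*6721 = 10968672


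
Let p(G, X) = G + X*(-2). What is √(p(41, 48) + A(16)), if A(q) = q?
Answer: I*√39 ≈ 6.245*I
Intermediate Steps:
p(G, X) = G - 2*X
√(p(41, 48) + A(16)) = √((41 - 2*48) + 16) = √((41 - 96) + 16) = √(-55 + 16) = √(-39) = I*√39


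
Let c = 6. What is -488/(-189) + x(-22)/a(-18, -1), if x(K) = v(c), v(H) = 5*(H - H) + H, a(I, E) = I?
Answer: 425/189 ≈ 2.2487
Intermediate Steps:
v(H) = H (v(H) = 5*0 + H = 0 + H = H)
x(K) = 6
-488/(-189) + x(-22)/a(-18, -1) = -488/(-189) + 6/(-18) = -488*(-1/189) + 6*(-1/18) = 488/189 - ⅓ = 425/189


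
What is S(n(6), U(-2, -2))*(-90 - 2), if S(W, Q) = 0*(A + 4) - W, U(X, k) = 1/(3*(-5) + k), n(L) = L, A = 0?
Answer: 552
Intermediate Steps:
U(X, k) = 1/(-15 + k)
S(W, Q) = -W (S(W, Q) = 0*(0 + 4) - W = 0*4 - W = 0 - W = -W)
S(n(6), U(-2, -2))*(-90 - 2) = (-1*6)*(-90 - 2) = -6*(-92) = 552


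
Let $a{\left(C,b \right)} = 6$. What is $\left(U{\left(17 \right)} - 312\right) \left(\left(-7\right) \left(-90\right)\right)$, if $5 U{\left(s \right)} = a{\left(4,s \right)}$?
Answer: $-195804$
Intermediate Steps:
$U{\left(s \right)} = \frac{6}{5}$ ($U{\left(s \right)} = \frac{1}{5} \cdot 6 = \frac{6}{5}$)
$\left(U{\left(17 \right)} - 312\right) \left(\left(-7\right) \left(-90\right)\right) = \left(\frac{6}{5} - 312\right) \left(\left(-7\right) \left(-90\right)\right) = \left(- \frac{1554}{5}\right) 630 = -195804$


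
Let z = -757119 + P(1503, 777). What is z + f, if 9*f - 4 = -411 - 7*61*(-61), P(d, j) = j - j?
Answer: -6788431/9 ≈ -7.5427e+5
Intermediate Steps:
P(d, j) = 0
f = 25640/9 (f = 4/9 + (-411 - 7*61*(-61))/9 = 4/9 + (-411 - 427*(-61))/9 = 4/9 + (-411 + 26047)/9 = 4/9 + (⅑)*25636 = 4/9 + 25636/9 = 25640/9 ≈ 2848.9)
z = -757119 (z = -757119 + 0 = -757119)
z + f = -757119 + 25640/9 = -6788431/9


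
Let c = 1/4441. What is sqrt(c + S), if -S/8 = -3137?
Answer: sqrt(494955387617)/4441 ≈ 158.42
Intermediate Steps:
S = 25096 (S = -8*(-3137) = 25096)
c = 1/4441 ≈ 0.00022517
sqrt(c + S) = sqrt(1/4441 + 25096) = sqrt(111451337/4441) = sqrt(494955387617)/4441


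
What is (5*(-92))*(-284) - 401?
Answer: 130239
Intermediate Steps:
(5*(-92))*(-284) - 401 = -460*(-284) - 401 = 130640 - 401 = 130239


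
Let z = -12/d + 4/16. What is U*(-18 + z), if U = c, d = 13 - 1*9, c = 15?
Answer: -1245/4 ≈ -311.25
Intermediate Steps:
d = 4 (d = 13 - 9 = 4)
U = 15
z = -11/4 (z = -12/4 + 4/16 = -12*¼ + 4*(1/16) = -3 + ¼ = -11/4 ≈ -2.7500)
U*(-18 + z) = 15*(-18 - 11/4) = 15*(-83/4) = -1245/4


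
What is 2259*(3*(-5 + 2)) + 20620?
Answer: 289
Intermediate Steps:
2259*(3*(-5 + 2)) + 20620 = 2259*(3*(-3)) + 20620 = 2259*(-9) + 20620 = -20331 + 20620 = 289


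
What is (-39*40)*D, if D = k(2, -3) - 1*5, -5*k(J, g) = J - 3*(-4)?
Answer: 12168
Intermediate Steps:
k(J, g) = -12/5 - J/5 (k(J, g) = -(J - 3*(-4))/5 = -(J + 12)/5 = -(12 + J)/5 = -12/5 - J/5)
D = -39/5 (D = (-12/5 - 1/5*2) - 1*5 = (-12/5 - 2/5) - 5 = -14/5 - 5 = -39/5 ≈ -7.8000)
(-39*40)*D = -39*40*(-39/5) = -1560*(-39/5) = 12168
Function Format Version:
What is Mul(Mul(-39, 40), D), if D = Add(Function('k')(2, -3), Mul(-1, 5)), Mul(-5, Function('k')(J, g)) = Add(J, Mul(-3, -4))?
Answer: 12168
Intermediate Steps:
Function('k')(J, g) = Add(Rational(-12, 5), Mul(Rational(-1, 5), J)) (Function('k')(J, g) = Mul(Rational(-1, 5), Add(J, Mul(-3, -4))) = Mul(Rational(-1, 5), Add(J, 12)) = Mul(Rational(-1, 5), Add(12, J)) = Add(Rational(-12, 5), Mul(Rational(-1, 5), J)))
D = Rational(-39, 5) (D = Add(Add(Rational(-12, 5), Mul(Rational(-1, 5), 2)), Mul(-1, 5)) = Add(Add(Rational(-12, 5), Rational(-2, 5)), -5) = Add(Rational(-14, 5), -5) = Rational(-39, 5) ≈ -7.8000)
Mul(Mul(-39, 40), D) = Mul(Mul(-39, 40), Rational(-39, 5)) = Mul(-1560, Rational(-39, 5)) = 12168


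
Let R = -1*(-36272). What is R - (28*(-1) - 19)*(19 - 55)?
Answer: 34580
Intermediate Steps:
R = 36272
R - (28*(-1) - 19)*(19 - 55) = 36272 - (28*(-1) - 19)*(19 - 55) = 36272 - (-28 - 19)*(-36) = 36272 - (-47)*(-36) = 36272 - 1*1692 = 36272 - 1692 = 34580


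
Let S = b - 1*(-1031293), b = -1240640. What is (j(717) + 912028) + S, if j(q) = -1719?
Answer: 700962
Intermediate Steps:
S = -209347 (S = -1240640 - 1*(-1031293) = -1240640 + 1031293 = -209347)
(j(717) + 912028) + S = (-1719 + 912028) - 209347 = 910309 - 209347 = 700962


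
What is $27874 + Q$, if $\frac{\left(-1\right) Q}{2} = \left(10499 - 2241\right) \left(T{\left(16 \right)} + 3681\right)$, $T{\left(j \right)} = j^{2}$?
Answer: $-64995618$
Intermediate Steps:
$Q = -65023492$ ($Q = - 2 \left(10499 - 2241\right) \left(16^{2} + 3681\right) = - 2 \cdot 8258 \left(256 + 3681\right) = - 2 \cdot 8258 \cdot 3937 = \left(-2\right) 32511746 = -65023492$)
$27874 + Q = 27874 - 65023492 = -64995618$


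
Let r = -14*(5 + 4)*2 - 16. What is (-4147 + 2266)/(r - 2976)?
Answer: 1881/3244 ≈ 0.57984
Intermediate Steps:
r = -268 (r = -126*2 - 16 = -14*18 - 16 = -252 - 16 = -268)
(-4147 + 2266)/(r - 2976) = (-4147 + 2266)/(-268 - 2976) = -1881/(-3244) = -1881*(-1/3244) = 1881/3244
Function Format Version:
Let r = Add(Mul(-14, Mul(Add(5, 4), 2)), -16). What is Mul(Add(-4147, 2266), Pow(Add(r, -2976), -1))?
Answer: Rational(1881, 3244) ≈ 0.57984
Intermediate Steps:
r = -268 (r = Add(Mul(-14, Mul(9, 2)), -16) = Add(Mul(-14, 18), -16) = Add(-252, -16) = -268)
Mul(Add(-4147, 2266), Pow(Add(r, -2976), -1)) = Mul(Add(-4147, 2266), Pow(Add(-268, -2976), -1)) = Mul(-1881, Pow(-3244, -1)) = Mul(-1881, Rational(-1, 3244)) = Rational(1881, 3244)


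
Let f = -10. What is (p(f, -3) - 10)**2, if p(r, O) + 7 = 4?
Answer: 169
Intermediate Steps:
p(r, O) = -3 (p(r, O) = -7 + 4 = -3)
(p(f, -3) - 10)**2 = (-3 - 10)**2 = (-13)**2 = 169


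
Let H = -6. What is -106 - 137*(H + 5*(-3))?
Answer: 2771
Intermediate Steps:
-106 - 137*(H + 5*(-3)) = -106 - 137*(-6 + 5*(-3)) = -106 - 137*(-6 - 15) = -106 - 137*(-21) = -106 + 2877 = 2771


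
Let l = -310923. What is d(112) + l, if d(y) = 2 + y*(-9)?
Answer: -311929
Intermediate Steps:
d(y) = 2 - 9*y
d(112) + l = (2 - 9*112) - 310923 = (2 - 1008) - 310923 = -1006 - 310923 = -311929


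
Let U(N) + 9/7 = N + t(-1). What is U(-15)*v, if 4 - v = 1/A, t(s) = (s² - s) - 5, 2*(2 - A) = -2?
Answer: -495/7 ≈ -70.714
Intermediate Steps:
A = 3 (A = 2 - ½*(-2) = 2 + 1 = 3)
t(s) = -5 + s² - s
U(N) = -30/7 + N (U(N) = -9/7 + (N + (-5 + (-1)² - 1*(-1))) = -9/7 + (N + (-5 + 1 + 1)) = -9/7 + (N - 3) = -9/7 + (-3 + N) = -30/7 + N)
v = 11/3 (v = 4 - 1/3 = 4 - 1*⅓ = 4 - ⅓ = 11/3 ≈ 3.6667)
U(-15)*v = (-30/7 - 15)*(11/3) = -135/7*11/3 = -495/7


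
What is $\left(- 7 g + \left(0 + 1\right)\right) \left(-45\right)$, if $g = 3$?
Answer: $900$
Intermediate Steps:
$\left(- 7 g + \left(0 + 1\right)\right) \left(-45\right) = \left(\left(-7\right) 3 + \left(0 + 1\right)\right) \left(-45\right) = \left(-21 + 1\right) \left(-45\right) = \left(-20\right) \left(-45\right) = 900$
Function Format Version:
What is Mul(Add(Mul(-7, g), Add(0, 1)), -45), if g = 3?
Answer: 900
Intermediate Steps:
Mul(Add(Mul(-7, g), Add(0, 1)), -45) = Mul(Add(Mul(-7, 3), Add(0, 1)), -45) = Mul(Add(-21, 1), -45) = Mul(-20, -45) = 900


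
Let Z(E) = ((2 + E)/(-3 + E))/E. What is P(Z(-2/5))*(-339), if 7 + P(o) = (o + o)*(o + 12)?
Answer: -2351643/289 ≈ -8137.2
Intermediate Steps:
Z(E) = (2 + E)/(E*(-3 + E)) (Z(E) = ((2 + E)/(-3 + E))/E = (2 + E)/(E*(-3 + E)))
P(o) = -7 + 2*o*(12 + o) (P(o) = -7 + (o + o)*(o + 12) = -7 + (2*o)*(12 + o) = -7 + 2*o*(12 + o))
P(Z(-2/5))*(-339) = (-7 + 2*((2 - 2/5)/(((-2/5))*(-3 - 2/5)))² + 24*((2 - 2/5)/(((-2/5))*(-3 - 2/5))))*(-339) = (-7 + 2*((2 - 2*⅕)/(((-2*⅕))*(-3 - 2*⅕)))² + 24*((2 - 2*⅕)/(((-2*⅕))*(-3 - 2*⅕))))*(-339) = (-7 + 2*((2 - ⅖)/((-⅖)*(-3 - ⅖)))² + 24*((2 - ⅖)/((-⅖)*(-3 - ⅖))))*(-339) = (-7 + 2*(-5/2*8/5/(-17/5))² + 24*(-5/2*8/5/(-17/5)))*(-339) = (-7 + 2*(-5/2*(-5/17)*8/5)² + 24*(-5/2*(-5/17)*8/5))*(-339) = (-7 + 2*(20/17)² + 24*(20/17))*(-339) = (-7 + 2*(400/289) + 480/17)*(-339) = (-7 + 800/289 + 480/17)*(-339) = (6937/289)*(-339) = -2351643/289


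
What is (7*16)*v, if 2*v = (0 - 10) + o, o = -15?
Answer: -1400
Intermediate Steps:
v = -25/2 (v = ((0 - 10) - 15)/2 = (-10 - 15)/2 = (1/2)*(-25) = -25/2 ≈ -12.500)
(7*16)*v = (7*16)*(-25/2) = 112*(-25/2) = -1400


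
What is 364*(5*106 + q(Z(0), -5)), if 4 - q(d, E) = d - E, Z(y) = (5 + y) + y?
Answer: 190736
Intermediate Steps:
Z(y) = 5 + 2*y
q(d, E) = 4 + E - d (q(d, E) = 4 - (d - E) = 4 + (E - d) = 4 + E - d)
364*(5*106 + q(Z(0), -5)) = 364*(5*106 + (4 - 5 - (5 + 2*0))) = 364*(530 + (4 - 5 - (5 + 0))) = 364*(530 + (4 - 5 - 1*5)) = 364*(530 + (4 - 5 - 5)) = 364*(530 - 6) = 364*524 = 190736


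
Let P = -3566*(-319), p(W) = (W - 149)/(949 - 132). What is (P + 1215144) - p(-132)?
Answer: 1922154547/817 ≈ 2.3527e+6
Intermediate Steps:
p(W) = -149/817 + W/817 (p(W) = (-149 + W)/817 = (-149 + W)*(1/817) = -149/817 + W/817)
P = 1137554
(P + 1215144) - p(-132) = (1137554 + 1215144) - (-149/817 + (1/817)*(-132)) = 2352698 - (-149/817 - 132/817) = 2352698 - 1*(-281/817) = 2352698 + 281/817 = 1922154547/817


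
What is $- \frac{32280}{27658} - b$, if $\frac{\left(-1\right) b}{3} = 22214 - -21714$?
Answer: $\frac{1822424796}{13829} \approx 1.3178 \cdot 10^{5}$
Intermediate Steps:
$b = -131784$ ($b = - 3 \left(22214 - -21714\right) = - 3 \left(22214 + 21714\right) = \left(-3\right) 43928 = -131784$)
$- \frac{32280}{27658} - b = - \frac{32280}{27658} - -131784 = \left(-32280\right) \frac{1}{27658} + 131784 = - \frac{16140}{13829} + 131784 = \frac{1822424796}{13829}$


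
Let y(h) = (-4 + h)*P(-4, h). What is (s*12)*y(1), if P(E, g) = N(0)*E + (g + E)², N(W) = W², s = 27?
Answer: -8748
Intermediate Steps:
P(E, g) = (E + g)² (P(E, g) = 0²*E + (g + E)² = 0*E + (E + g)² = 0 + (E + g)² = (E + g)²)
y(h) = (-4 + h)³ (y(h) = (-4 + h)*(-4 + h)² = (-4 + h)³)
(s*12)*y(1) = (27*12)*(-4 + 1)³ = 324*(-3)³ = 324*(-27) = -8748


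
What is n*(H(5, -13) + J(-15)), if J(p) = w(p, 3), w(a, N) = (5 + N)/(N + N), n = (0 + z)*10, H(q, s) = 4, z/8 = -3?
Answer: -1280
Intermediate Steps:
z = -24 (z = 8*(-3) = -24)
n = -240 (n = (0 - 24)*10 = -24*10 = -240)
w(a, N) = (5 + N)/(2*N) (w(a, N) = (5 + N)/((2*N)) = (5 + N)*(1/(2*N)) = (5 + N)/(2*N))
J(p) = 4/3 (J(p) = (½)*(5 + 3)/3 = (½)*(⅓)*8 = 4/3)
n*(H(5, -13) + J(-15)) = -240*(4 + 4/3) = -240*16/3 = -1280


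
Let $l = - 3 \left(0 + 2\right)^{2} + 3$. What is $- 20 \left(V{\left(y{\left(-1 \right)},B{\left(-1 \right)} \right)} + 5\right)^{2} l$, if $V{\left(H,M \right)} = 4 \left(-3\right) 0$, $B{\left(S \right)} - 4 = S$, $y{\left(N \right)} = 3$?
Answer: $4500$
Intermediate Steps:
$B{\left(S \right)} = 4 + S$
$V{\left(H,M \right)} = 0$ ($V{\left(H,M \right)} = \left(-12\right) 0 = 0$)
$l = -9$ ($l = - 3 \cdot 2^{2} + 3 = \left(-3\right) 4 + 3 = -12 + 3 = -9$)
$- 20 \left(V{\left(y{\left(-1 \right)},B{\left(-1 \right)} \right)} + 5\right)^{2} l = - 20 \left(0 + 5\right)^{2} \left(-9\right) = - 20 \cdot 5^{2} \left(-9\right) = \left(-20\right) 25 \left(-9\right) = \left(-500\right) \left(-9\right) = 4500$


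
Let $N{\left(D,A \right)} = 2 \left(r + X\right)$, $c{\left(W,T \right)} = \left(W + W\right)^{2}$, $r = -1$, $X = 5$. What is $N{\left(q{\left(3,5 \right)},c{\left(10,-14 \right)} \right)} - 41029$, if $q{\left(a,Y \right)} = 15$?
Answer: $-41021$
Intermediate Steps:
$c{\left(W,T \right)} = 4 W^{2}$ ($c{\left(W,T \right)} = \left(2 W\right)^{2} = 4 W^{2}$)
$N{\left(D,A \right)} = 8$ ($N{\left(D,A \right)} = 2 \left(-1 + 5\right) = 2 \cdot 4 = 8$)
$N{\left(q{\left(3,5 \right)},c{\left(10,-14 \right)} \right)} - 41029 = 8 - 41029 = -41021$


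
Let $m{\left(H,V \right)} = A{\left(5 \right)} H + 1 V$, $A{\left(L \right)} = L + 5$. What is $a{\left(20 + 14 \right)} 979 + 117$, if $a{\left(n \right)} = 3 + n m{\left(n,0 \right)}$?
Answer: $11320294$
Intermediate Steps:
$A{\left(L \right)} = 5 + L$
$m{\left(H,V \right)} = V + 10 H$ ($m{\left(H,V \right)} = \left(5 + 5\right) H + 1 V = 10 H + V = V + 10 H$)
$a{\left(n \right)} = 3 + 10 n^{2}$ ($a{\left(n \right)} = 3 + n \left(0 + 10 n\right) = 3 + n 10 n = 3 + 10 n^{2}$)
$a{\left(20 + 14 \right)} 979 + 117 = \left(3 + 10 \left(20 + 14\right)^{2}\right) 979 + 117 = \left(3 + 10 \cdot 34^{2}\right) 979 + 117 = \left(3 + 10 \cdot 1156\right) 979 + 117 = \left(3 + 11560\right) 979 + 117 = 11563 \cdot 979 + 117 = 11320177 + 117 = 11320294$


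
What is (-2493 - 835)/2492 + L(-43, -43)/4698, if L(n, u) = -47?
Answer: -3938017/2926854 ≈ -1.3455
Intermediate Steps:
(-2493 - 835)/2492 + L(-43, -43)/4698 = (-2493 - 835)/2492 - 47/4698 = -3328*1/2492 - 47*1/4698 = -832/623 - 47/4698 = -3938017/2926854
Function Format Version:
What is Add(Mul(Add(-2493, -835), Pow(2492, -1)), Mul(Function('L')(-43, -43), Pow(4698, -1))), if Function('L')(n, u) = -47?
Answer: Rational(-3938017, 2926854) ≈ -1.3455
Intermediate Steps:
Add(Mul(Add(-2493, -835), Pow(2492, -1)), Mul(Function('L')(-43, -43), Pow(4698, -1))) = Add(Mul(Add(-2493, -835), Pow(2492, -1)), Mul(-47, Pow(4698, -1))) = Add(Mul(-3328, Rational(1, 2492)), Mul(-47, Rational(1, 4698))) = Add(Rational(-832, 623), Rational(-47, 4698)) = Rational(-3938017, 2926854)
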